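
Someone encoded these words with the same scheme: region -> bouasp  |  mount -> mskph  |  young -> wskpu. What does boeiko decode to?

rescue

r(17)→b(1) and e(4)→o(14) fit y≡3x+2 (mod 26); the inverse of 3 mod 26 is 9. Treating letters as 0–25, the rule is x ↦ 3x + 2 (mod 26).
Decoding boeiko: b(1)→9·(1−2)≡17=r; o(14)→9·(14−2)≡4=e; e(4)→9·(4−2)≡18=s; i(8)→9·(8−2)≡2=c; k(10)→9·(10−2)≡20=u; o(14)→9·(14−2)≡4=e (all mod 26).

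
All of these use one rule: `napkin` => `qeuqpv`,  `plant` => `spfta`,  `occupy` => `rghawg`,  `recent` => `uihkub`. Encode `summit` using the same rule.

In napkin: n→q is +3, a→e is +4, p→u is +5, k→q is +6 — the shift increases by 1 each position. Each letter shifts forward by (position + 3), i.e. 3, 4, 5, … — the shift grows by one for each successive letter.
On summit: s+3=v, u+4=y, m+5=r, m+6=s, i+7=p, t+8=b.

vyrspb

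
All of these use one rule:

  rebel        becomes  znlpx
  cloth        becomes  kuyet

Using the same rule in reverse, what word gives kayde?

In rebel: r→z is +8, e→n is +9, b→l is +10, e→p is +11 — the shift increases by 1 each position. Letter i (0-indexed) is shifted by i+8, so successive shifts are 8, 9, 10, ….
Reversing it on kayde: k−8=c, a−9=r, y−10=o, d−11=s, e−12=s.

cross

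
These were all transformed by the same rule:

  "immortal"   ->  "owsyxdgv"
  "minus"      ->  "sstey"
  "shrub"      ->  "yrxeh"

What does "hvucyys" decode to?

A repeating key of period 2 is used — shifts +6, +10 over and over.
Reversing it on hvucyys: h−6=b, v−10=l, u−6=o, c−10=s, y−6=s, y−10=o, s−6=m.

blossom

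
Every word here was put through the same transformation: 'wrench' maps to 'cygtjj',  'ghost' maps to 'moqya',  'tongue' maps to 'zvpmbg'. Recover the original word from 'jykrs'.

Shifts by position in wrench: pos 0: w→c (+6), pos 1: r→y (+7), pos 2: e→g (+2), pos 3: n→t (+6), pos 4: c→j (+7), pos 5: h→j (+2) — repeating every 3. A repeating key of period 3 is used — shifts +6, +7, +2 over and over.
Reversing it on jykrs: j−6=d, y−7=r, k−2=i, r−6=l, s−7=l.

drill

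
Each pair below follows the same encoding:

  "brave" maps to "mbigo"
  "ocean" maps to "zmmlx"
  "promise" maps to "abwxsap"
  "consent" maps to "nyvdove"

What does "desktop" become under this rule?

ooavdwa

Shifts by position in brave: pos 0: b→m (+11), pos 1: r→b (+10), pos 2: a→i (+8), pos 3: v→g (+11), pos 4: e→o (+10) — repeating every 3. The shifts repeat in a cycle of length 3: positions 0,1,… shift by +11, +10, +8, then the pattern repeats.
On desktop: d+11=o, e+10=o, s+8=a, k+11=v, t+10=d, o+8=w, p+11=a.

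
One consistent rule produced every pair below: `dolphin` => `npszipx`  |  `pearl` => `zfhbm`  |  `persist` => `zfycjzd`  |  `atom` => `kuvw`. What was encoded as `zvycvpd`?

Shifts by position in dolphin: pos 0: d→n (+10), pos 1: o→p (+1), pos 2: l→s (+7), pos 3: p→z (+10), pos 4: h→i (+1), pos 5: i→p (+7) — repeating every 3. A repeating key of period 3 is used — shifts +10, +1, +7 over and over.
Decoding zvycvpd: z−10=p, v−1=u, y−7=r, c−10=s, v−1=u, p−7=i, d−10=t.

pursuit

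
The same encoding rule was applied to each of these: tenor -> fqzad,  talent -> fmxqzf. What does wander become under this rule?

It's a constant shift of +12 (ROT12).
Applying it to wander: w+12=i, a+12=m, n+12=z, d+12=p, e+12=q, r+12=d.

imzpqd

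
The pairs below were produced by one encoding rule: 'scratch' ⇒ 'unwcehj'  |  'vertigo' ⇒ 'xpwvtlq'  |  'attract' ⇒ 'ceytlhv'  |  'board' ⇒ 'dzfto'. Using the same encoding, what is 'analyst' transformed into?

Shifts by position in scratch: pos 0: s→u (+2), pos 1: c→n (+11), pos 2: r→w (+5), pos 3: a→c (+2), pos 4: t→e (+11), pos 5: c→h (+5) — repeating every 3. A repeating key of period 3 is used — shifts +2, +11, +5 over and over.
For analyst: a+2=c, n+11=y, a+5=f, l+2=n, y+11=j, s+5=x, t+2=v.

cyfnjxv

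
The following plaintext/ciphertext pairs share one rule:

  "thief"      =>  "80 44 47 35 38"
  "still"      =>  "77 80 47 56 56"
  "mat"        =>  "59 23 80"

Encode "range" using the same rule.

The formula is n = 3×(alphabet index, a=1) + 20.
For range: r=18→74, a=1→23, n=14→62, g=7→41, e=5→35.

74 23 62 41 35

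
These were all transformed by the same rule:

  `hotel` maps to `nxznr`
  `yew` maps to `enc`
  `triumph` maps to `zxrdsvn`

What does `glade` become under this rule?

The shift depends on letter class: consonant h→n is +6, but vowel o→x is +9. The rule splits by letter class: vowels +9, consonants +6.
For glade: g(cons)+6=m, l(cons)+6=r, a(vowel)+9=j, d(cons)+6=j, e(vowel)+9=n.

mrjjn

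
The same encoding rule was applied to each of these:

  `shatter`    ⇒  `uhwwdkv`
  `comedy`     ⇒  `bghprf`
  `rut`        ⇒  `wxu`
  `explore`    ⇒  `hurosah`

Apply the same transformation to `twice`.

hflzw

The output letters match the input read backwards, each shifted +3: shatter reversed is rettahs. Two steps: reverse the string, then apply a Caesar shift of +3.
For twice: reverse → eciwt; then shift: e+3=h, c+3=f, i+3=l, w+3=z, t+3=w.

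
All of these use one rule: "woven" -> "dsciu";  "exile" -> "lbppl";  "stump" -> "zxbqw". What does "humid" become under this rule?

oytmk

It's a Vigenère-style cipher with numeric key [7,4]: position i shifts by key[i mod 2].
For humid: h+7=o, u+4=y, m+7=t, i+4=m, d+7=k.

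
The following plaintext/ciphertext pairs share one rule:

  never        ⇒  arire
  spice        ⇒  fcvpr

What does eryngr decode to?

Compare letters: n→a is +13, e→r is +13, v→i is +13 — a constant shift. It's a constant shift of +13 (ROT13).
Undoing it on eryngr: e−13=r, r−13=e, y−13=l, n−13=a, g−13=t, r−13=e.

relate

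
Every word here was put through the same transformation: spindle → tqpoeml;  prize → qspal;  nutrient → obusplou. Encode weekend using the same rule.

Vowels shift forward by 7 and consonants shift forward by 1.
Applying it to weekend: w(cons)+1=x, e(vowel)+7=l, e(vowel)+7=l, k(cons)+1=l, e(vowel)+7=l, n(cons)+1=o, d(cons)+1=e.

xlllloe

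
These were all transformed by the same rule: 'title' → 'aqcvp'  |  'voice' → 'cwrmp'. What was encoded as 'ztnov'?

sleek

In title: t→a is +7, i→q is +8, t→c is +9, l→v is +10 — the shift increases by 1 each position. Each letter shifts forward by (position + 7), i.e. 7, 8, 9, … — the shift grows by one for each successive letter.
Decoding ztnov: z−7=s, t−8=l, n−9=e, o−10=e, v−11=k.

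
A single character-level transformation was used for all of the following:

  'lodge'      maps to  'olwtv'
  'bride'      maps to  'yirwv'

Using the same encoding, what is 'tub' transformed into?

gfy

Each pair mirrors across the alphabet (l↔o, o↔l, d↔w): positions sum to 25. Letters are reflected about the middle of the alphabet (position → 25−position): Atbash.
Applying it to tub: t↔g, u↔f, b↔y.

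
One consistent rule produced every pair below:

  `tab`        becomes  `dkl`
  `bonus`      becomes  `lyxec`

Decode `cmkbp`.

Every letter moves 10 places later in the alphabet, wrapping around z→a.
Decoding cmkbp: c−10=s, m−10=c, k−10=a, b−10=r, p−10=f.

scarf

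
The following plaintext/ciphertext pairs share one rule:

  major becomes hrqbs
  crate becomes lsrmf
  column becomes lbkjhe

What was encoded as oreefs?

m(12)→h(7) and a(0)→r(17) fit y≡23x+17 (mod 26); the inverse of 23 mod 26 is 17. Treating letters as 0–25, the rule is x ↦ 23x + 17 (mod 26).
Decoding oreefs: o(14)→17·(14−17)≡1=b; r(17)→17·(17−17)≡0=a; e(4)→17·(4−17)≡13=n; e(4)→17·(4−17)≡13=n; f(5)→17·(5−17)≡4=e; s(18)→17·(18−17)≡17=r (all mod 26).

banner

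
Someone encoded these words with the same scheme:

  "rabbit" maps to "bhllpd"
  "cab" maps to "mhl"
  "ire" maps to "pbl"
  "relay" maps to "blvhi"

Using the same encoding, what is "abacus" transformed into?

The shift depends on letter class: consonant r→b is +10, but vowel a→h is +7. Vowels shift forward by 7 and consonants shift forward by 10.
Applying it to abacus: a(vowel)+7=h, b(cons)+10=l, a(vowel)+7=h, c(cons)+10=m, u(vowel)+7=b, s(cons)+10=c.

hlhmbc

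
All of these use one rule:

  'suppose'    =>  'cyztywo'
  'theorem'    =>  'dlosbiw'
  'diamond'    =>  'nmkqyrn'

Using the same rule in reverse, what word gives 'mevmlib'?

Shifts by position in suppose: pos 0: s→c (+10), pos 1: u→y (+4), pos 2: p→z (+10), pos 3: p→t (+4) — repeating every 2. The shifts repeat in a cycle of length 2: positions 0,1,… shift by +10, +4, then the pattern repeats.
Reversing it on mevmlib: m−10=c, e−4=a, v−10=l, m−4=i, l−10=b, i−4=e, b−10=r.

caliber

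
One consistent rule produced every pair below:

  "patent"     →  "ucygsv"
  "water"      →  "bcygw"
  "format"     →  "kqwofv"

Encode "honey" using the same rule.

Shifts by position in patent: pos 0: p→u (+5), pos 1: a→c (+2), pos 2: t→y (+5), pos 3: e→g (+2) — repeating every 2. A repeating key of period 2 is used — shifts +5, +2 over and over.
Applying it to honey: h+5=m, o+2=q, n+5=s, e+2=g, y+5=d.

mqsgd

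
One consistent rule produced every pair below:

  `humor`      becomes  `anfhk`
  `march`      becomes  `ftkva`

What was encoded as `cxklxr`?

jersey

Compare letters: h→a is +19, u→n is +19, m→f is +19 — a constant shift. Each letter is shifted forward by 19 in the alphabet (a Caesar shift of +19).
Reversing it on cxklxr: c−19=j, x−19=e, k−19=r, l−19=s, x−19=e, r−19=y.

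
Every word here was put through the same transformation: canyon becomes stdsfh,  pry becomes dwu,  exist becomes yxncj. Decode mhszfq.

launch

The output letters match the input read backwards, each shifted +5: canyon reversed is noynac. Two steps: reverse the string, then apply a Caesar shift of +5.
Reversing it on mhszfq: shift back: m−5=h, h−5=c, s−5=n, z−5=u, f−5=a, q−5=l → hcnual; then reverse → launch.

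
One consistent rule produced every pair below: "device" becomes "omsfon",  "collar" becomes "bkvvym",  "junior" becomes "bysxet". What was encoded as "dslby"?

orbit

The output letters match the input read backwards, each shifted +10: device reversed is ecived. Two steps: reverse the string, then apply a Caesar shift of +10.
Undoing it on dslby: shift back: d−10=t, s−10=i, l−10=b, b−10=r, y−10=o → tibro; then reverse → orbit.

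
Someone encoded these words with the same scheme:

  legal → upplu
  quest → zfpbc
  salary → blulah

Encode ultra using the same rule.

The shift depends on letter class: consonant l→u is +9, but vowel e→p is +11. The rule splits by letter class: vowels +11, consonants +9.
Applying it to ultra: u(vowel)+11=f, l(cons)+9=u, t(cons)+9=c, r(cons)+9=a, a(vowel)+11=l.

fucal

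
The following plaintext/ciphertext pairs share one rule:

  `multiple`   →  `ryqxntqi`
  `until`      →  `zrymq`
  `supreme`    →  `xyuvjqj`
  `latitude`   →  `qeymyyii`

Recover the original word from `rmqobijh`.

Shifts by position in multiple: pos 0: m→r (+5), pos 1: u→y (+4), pos 2: l→q (+5), pos 3: t→x (+4) — repeating every 2. A repeating key of period 2 is used — shifts +5, +4 over and over.
Undoing it on rmqobijh: r−5=m, m−4=i, q−5=l, o−4=k, b−5=w, i−4=e, j−5=e, h−4=d.

milkweed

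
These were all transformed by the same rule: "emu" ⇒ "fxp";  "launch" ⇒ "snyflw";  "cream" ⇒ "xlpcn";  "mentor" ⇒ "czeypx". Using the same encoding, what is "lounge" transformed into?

The output letters match the input read backwards, each shifted +11: emu reversed is ume. The word is reversed, then every letter is shifted forward by 11.
On lounge: reverse → egnuol; then shift: e+11=p, g+11=r, n+11=y, u+11=f, o+11=z, l+11=w.

pryfzw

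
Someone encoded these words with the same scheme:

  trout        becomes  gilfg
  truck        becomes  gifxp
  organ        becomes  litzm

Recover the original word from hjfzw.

Each pair mirrors across the alphabet (t↔g, r↔i, o↔l): positions sum to 25. Each letter is replaced by its mirror in the alphabet: a↔z, b↔y, c↔x, and so on (the Atbash cipher).
Undoing it on hjfzw: h↔s, j↔q, f↔u, z↔a, w↔d.

squad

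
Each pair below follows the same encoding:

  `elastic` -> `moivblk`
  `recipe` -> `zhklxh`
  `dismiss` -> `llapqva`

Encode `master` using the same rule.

Shifts by position in elastic: pos 0: e→m (+8), pos 1: l→o (+3), pos 2: a→i (+8), pos 3: s→v (+3) — repeating every 2. A repeating key of period 2 is used — shifts +8, +3 over and over.
On master: m+8=u, a+3=d, s+8=a, t+3=w, e+8=m, r+3=u.

udawmu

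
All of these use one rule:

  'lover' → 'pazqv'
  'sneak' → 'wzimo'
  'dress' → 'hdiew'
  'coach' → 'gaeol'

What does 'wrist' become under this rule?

admex

A repeating key of period 2 is used — shifts +4, +12 over and over.
For wrist: w+4=a, r+12=d, i+4=m, s+12=e, t+4=x.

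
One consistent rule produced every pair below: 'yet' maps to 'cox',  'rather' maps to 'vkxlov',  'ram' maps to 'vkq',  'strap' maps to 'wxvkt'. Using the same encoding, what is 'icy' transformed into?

The shift depends on letter class: consonant y→c is +4, but vowel e→o is +10. The rule splits by letter class: vowels +10, consonants +4.
For icy: i(vowel)+10=s, c(cons)+4=g, y(cons)+4=c.

sgc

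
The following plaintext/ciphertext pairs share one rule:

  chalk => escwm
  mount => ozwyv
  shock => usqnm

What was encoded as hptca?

ferry

Shifts by position in chalk: pos 0: c→e (+2), pos 1: h→s (+11), pos 2: a→c (+2), pos 3: l→w (+11) — repeating every 2. A repeating key of period 2 is used — shifts +2, +11 over and over.
Undoing it on hptca: h−2=f, p−11=e, t−2=r, c−11=r, a−2=y.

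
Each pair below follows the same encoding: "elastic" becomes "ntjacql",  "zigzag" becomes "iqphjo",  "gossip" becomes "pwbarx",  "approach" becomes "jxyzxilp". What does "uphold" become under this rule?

Shifts by position in elastic: pos 0: e→n (+9), pos 1: l→t (+8), pos 2: a→j (+9), pos 3: s→a (+8) — repeating every 2. The shifts repeat in a cycle of length 2: positions 0,1,… shift by +9, +8, then the pattern repeats.
On uphold: u+9=d, p+8=x, h+9=q, o+8=w, l+9=u, d+8=l.

dxqwul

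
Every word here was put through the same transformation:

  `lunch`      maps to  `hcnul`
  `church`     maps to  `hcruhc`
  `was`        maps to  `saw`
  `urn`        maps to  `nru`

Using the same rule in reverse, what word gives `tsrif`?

first

The output letters match the input read backwards: lunch reversed is hcnul. It's just the letters in reverse order.
Undoing it on tsrif: then reverse → first.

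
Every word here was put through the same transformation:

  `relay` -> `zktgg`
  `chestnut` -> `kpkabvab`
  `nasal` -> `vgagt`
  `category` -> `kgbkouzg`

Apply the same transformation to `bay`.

jgg

The shift depends on letter class: consonant r→z is +8, but vowel e→k is +6. Two shifts are in play — +6 for a/e/i/o/u, +8 for every other letter.
For bay: b(cons)+8=j, a(vowel)+6=g, y(cons)+8=g.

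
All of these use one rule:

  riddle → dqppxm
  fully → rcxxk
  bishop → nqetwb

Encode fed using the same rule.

rmp

The shift depends on letter class: consonant r→d is +12, but vowel i→q is +8. Vowels shift forward by 8 and consonants shift forward by 12.
On fed: f(cons)+12=r, e(vowel)+8=m, d(cons)+12=p.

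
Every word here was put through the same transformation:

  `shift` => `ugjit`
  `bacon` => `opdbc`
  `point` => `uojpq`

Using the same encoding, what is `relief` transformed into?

gfjmfs

The output letters match the input read backwards, each shifted +1: shift reversed is tfihs. Two steps: reverse the string, then apply a Caesar shift of +1.
Applying it to relief: reverse → feiler; then shift: f+1=g, e+1=f, i+1=j, l+1=m, e+1=f, r+1=s.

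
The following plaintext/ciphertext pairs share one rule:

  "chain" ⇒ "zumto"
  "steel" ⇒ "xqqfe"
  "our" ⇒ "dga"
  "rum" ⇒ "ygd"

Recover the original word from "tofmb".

patch

The word is reversed, then every letter is shifted forward by 12.
Reversing it on tofmb: shift back: t−12=h, o−12=c, f−12=t, m−12=a, b−12=p → hctap; then reverse → patch.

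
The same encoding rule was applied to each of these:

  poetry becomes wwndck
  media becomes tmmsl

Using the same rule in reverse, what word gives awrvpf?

The shift increases by 1 at each position, starting from +7: 7, 8, 9, ….
Reversing it on awrvpf: a−7=t, w−8=o, r−9=i, v−10=l, p−11=e, f−12=t.

toilet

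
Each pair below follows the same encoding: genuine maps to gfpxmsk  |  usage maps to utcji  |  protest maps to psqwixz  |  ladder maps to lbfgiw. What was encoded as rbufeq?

rascal

In genuine: g→g is +0, e→f is +1, n→p is +2, u→x is +3 — the shift increases by 1 each position. Letter i (0-indexed) is shifted by i+0, so successive shifts are 0, 1, 2, ….
Decoding rbufeq: r−0=r, b−1=a, u−2=s, f−3=c, e−4=a, q−5=l.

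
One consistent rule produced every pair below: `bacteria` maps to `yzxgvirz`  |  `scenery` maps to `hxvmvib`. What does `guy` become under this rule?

Each pair mirrors across the alphabet (b↔y, a↔z, c↔x): positions sum to 25. This is the alphabet-reversal cipher (Atbash): a becomes z, b becomes y, etc.
On guy: g↔t, u↔f, y↔b.

tfb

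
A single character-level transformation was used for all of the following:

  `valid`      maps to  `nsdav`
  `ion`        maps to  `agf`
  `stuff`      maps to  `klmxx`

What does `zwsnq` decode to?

Compare letters: v→n is +18, a→s is +18, l→d is +18 — a constant shift. Each letter is shifted forward by 18 in the alphabet (a Caesar shift of +18).
Reversing it on zwsnq: z−18=h, w−18=e, s−18=a, n−18=v, q−18=y.

heavy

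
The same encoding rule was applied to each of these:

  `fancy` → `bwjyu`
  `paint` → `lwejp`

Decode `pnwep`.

Every letter moves 22 places later in the alphabet, wrapping around z→a.
Undoing it on pnwep: p−22=t, n−22=r, w−22=a, e−22=i, p−22=t.

trait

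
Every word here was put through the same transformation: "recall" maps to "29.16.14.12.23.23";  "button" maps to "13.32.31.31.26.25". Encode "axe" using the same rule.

r is letter #18 and maps to 29: an offset of 11. Letters become their 1-based position plus 11 (so a→12, b→13, …).
For axe: a=1→12, x=24→35, e=5→16.

12.35.16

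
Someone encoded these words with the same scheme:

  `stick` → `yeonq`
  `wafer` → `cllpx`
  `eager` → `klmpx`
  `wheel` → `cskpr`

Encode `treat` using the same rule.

zcklz

Shifts by position in stick: pos 0: s→y (+6), pos 1: t→e (+11), pos 2: i→o (+6), pos 3: c→n (+11) — repeating every 2. It's a Vigenère-style cipher with numeric key [6,11]: position i shifts by key[i mod 2].
For treat: t+6=z, r+11=c, e+6=k, a+11=l, t+6=z.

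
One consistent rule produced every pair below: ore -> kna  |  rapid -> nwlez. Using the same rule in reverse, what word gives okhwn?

Compare letters: o→k is +22, r→n is +22, e→a is +22 — a constant shift. This is a Caesar cipher with shift 22.
Undoing it on okhwn: o−22=s, k−22=o, h−22=l, w−22=a, n−22=r.

solar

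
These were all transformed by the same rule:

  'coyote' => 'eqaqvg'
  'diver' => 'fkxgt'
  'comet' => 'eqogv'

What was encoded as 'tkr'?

rip

Each letter is shifted forward by 2 in the alphabet (a Caesar shift of +2).
Reversing it on tkr: t−2=r, k−2=i, r−2=p.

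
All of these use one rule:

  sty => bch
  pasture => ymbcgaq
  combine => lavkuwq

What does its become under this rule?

ucb

The shift depends on letter class: consonant s→b is +9, but vowel a→m is +12. Vowels shift forward by 12 and consonants shift forward by 9.
On its: i(vowel)+12=u, t(cons)+9=c, s(cons)+9=b.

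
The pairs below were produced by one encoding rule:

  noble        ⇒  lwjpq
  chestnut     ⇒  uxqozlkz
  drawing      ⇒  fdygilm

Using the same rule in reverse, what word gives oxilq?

shine

n(13)→l(11) and o(14)→w(22) fit y≡11x+24 (mod 26); the inverse of 11 mod 26 is 19. This is an affine cipher: with a=0,…,z=25, each position x becomes (11x+24) mod 26.
Undoing it on oxilq: o(14)→19·(14−24)≡18=s; x(23)→19·(23−24)≡7=h; i(8)→19·(8−24)≡8=i; l(11)→19·(11−24)≡13=n; q(16)→19·(16−24)≡4=e (all mod 26).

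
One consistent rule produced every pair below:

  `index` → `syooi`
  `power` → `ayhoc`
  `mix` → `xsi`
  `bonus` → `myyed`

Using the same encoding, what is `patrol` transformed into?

The shift depends on letter class: consonant n→y is +11, but vowel i→s is +10. The rule splits by letter class: vowels +10, consonants +11.
For patrol: p(cons)+11=a, a(vowel)+10=k, t(cons)+11=e, r(cons)+11=c, o(vowel)+10=y, l(cons)+11=w.

akecyw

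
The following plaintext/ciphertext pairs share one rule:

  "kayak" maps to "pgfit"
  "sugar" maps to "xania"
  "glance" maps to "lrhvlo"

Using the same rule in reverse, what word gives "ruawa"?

motor

In kayak: k→p is +5, a→g is +6, y→f is +7, a→i is +8 — the shift increases by 1 each position. Letter i (0-indexed) is shifted by i+5, so successive shifts are 5, 6, 7, ….
Reversing it on ruawa: r−5=m, u−6=o, a−7=t, w−8=o, a−9=r.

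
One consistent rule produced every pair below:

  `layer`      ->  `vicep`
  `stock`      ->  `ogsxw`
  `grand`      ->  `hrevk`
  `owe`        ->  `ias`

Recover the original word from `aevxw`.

The output letters match the input read backwards, each shifted +4: layer reversed is reyal. The word is reversed, then every letter is shifted forward by 4.
Reversing it on aevxw: shift back: a−4=w, e−4=a, v−4=r, x−4=t, w−4=s → warts; then reverse → straw.

straw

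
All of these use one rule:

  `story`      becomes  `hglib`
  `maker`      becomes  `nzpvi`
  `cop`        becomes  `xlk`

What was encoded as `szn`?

ham

Each pair mirrors across the alphabet (s↔h, t↔g, o↔l): positions sum to 25. Letters are reflected about the middle of the alphabet (position → 25−position): Atbash.
Reversing it on szn: s↔h, z↔a, n↔m.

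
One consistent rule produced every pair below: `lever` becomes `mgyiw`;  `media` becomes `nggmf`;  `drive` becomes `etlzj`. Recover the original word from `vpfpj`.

uncle

In lever: l→m is +1, e→g is +2, v→y is +3, e→i is +4 — the shift increases by 1 each position. Letter i (0-indexed) is shifted by i+1, so successive shifts are 1, 2, 3, ….
Decoding vpfpj: v−1=u, p−2=n, f−3=c, p−4=l, j−5=e.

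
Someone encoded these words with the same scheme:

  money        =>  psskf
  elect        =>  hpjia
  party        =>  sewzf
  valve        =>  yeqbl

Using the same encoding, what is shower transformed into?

vltclz

Each letter shifts forward by (position + 3), i.e. 3, 4, 5, … — the shift grows by one for each successive letter.
On shower: s+3=v, h+4=l, o+5=t, w+6=c, e+7=l, r+8=z.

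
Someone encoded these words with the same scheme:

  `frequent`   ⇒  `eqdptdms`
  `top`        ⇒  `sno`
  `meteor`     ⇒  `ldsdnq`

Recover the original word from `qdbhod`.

recipe

Compare letters: f→e is +25, r→q is +25, e→d is +25 — a constant shift. Every letter moves 25 places later in the alphabet, wrapping around z→a.
Reversing it on qdbhod: q−25=r, d−25=e, b−25=c, h−25=i, o−25=p, d−25=e.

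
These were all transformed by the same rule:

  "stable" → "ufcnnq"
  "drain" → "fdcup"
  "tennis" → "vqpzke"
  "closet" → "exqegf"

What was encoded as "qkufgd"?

oyster

It's a Vigenère-style cipher with numeric key [2,12]: position i shifts by key[i mod 2].
Reversing it on qkufgd: q−2=o, k−12=y, u−2=s, f−12=t, g−2=e, d−12=r.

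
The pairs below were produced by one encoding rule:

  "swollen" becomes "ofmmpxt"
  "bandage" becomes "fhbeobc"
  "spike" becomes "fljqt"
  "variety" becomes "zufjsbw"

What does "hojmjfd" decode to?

ceiling

The output letters match the input read backwards, each shifted +1: swollen reversed is nellows. Two steps: reverse the string, then apply a Caesar shift of +1.
Decoding hojmjfd: shift back: h−1=g, o−1=n, j−1=i, m−1=l, j−1=i, f−1=e, d−1=c → gniliec; then reverse → ceiling.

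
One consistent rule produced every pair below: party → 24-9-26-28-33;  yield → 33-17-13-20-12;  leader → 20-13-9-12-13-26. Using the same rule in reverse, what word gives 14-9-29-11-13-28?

p is letter #16 and maps to 24: an offset of 8. The number is (letter's place in the alphabet, a=1) + 8.
Reversing it on 14-9-29-11-13-28: 14→(14−8)÷1=6=f, 9→(9−8)÷1=1=a, 29→(29−8)÷1=21=u, 11→(11−8)÷1=3=c, 13→(13−8)÷1=5=e, 28→(28−8)÷1=20=t.

faucet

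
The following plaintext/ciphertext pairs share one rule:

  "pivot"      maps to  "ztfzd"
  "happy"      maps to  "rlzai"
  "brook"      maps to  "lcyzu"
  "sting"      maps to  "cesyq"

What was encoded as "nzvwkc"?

The shifts repeat in a cycle of length 2: positions 0,1,… shift by +10, +11, then the pattern repeats.
Decoding nzvwkc: n−10=d, z−11=o, v−10=l, w−11=l, k−10=a, c−11=r.

dollar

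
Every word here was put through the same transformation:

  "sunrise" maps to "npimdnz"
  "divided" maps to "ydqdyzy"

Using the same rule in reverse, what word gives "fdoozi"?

Compare letters: s→n is +21, u→p is +21, n→i is +21 — a constant shift. This is a Caesar cipher with shift 21.
Undoing it on fdoozi: f−21=k, d−21=i, o−21=t, o−21=t, z−21=e, i−21=n.

kitten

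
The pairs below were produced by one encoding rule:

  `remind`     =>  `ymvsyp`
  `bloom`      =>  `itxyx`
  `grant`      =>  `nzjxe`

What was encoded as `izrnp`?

bride

In remind: r→y is +7, e→m is +8, m→v is +9, i→s is +10 — the shift increases by 1 each position. Letter i (0-indexed) is shifted by i+7, so successive shifts are 7, 8, 9, ….
Decoding izrnp: i−7=b, z−8=r, r−9=i, n−10=d, p−11=e.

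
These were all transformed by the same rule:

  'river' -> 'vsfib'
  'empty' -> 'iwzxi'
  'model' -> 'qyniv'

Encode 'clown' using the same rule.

A repeating key of period 3 is used — shifts +4, +10, +10 over and over.
For clown: c+4=g, l+10=v, o+10=y, w+4=a, n+10=x.

gvyax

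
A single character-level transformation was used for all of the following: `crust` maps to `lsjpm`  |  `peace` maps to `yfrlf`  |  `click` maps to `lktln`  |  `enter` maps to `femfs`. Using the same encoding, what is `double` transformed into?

ibjokf

c(2)→l(11) and r(17)→s(18) fit y≡23x+17 (mod 26); the inverse of 23 mod 26 is 17. Each letter's alphabet position (a=0..z=25) is mapped through 23·x+17 mod 26 — an affine cipher.
Applying it to double: d(3)→23·3+17≡8=i; o(14)→23·14+17≡1=b; u(20)→23·20+17≡9=j; b(1)→23·1+17≡14=o; l(11)→23·11+17≡10=k; e(4)→23·4+17≡5=f (all mod 26).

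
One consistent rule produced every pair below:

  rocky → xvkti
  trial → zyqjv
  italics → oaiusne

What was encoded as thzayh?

narrow

In rocky: r→x is +6, o→v is +7, c→k is +8, k→t is +9 — the shift increases by 1 each position. Letter i (0-indexed) is shifted by i+6, so successive shifts are 6, 7, 8, ….
Reversing it on thzayh: t−6=n, h−7=a, z−8=r, a−9=r, y−10=o, h−11=w.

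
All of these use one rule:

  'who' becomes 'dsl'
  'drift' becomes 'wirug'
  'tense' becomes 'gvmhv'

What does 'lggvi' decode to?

otter

Each pair mirrors across the alphabet (w↔d, h↔s, o↔l): positions sum to 25. Each letter is replaced by its mirror in the alphabet: a↔z, b↔y, c↔x, and so on (the Atbash cipher).
Undoing it on lggvi: l↔o, g↔t, g↔t, v↔e, i↔r.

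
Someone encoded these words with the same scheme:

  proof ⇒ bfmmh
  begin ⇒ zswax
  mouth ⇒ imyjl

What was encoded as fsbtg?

p(15)→b(1) and r(17)→f(5) fit y≡15x+10 (mod 26); the inverse of 15 mod 26 is 7. This is an affine cipher: with a=0,…,z=25, each position x becomes (15x+10) mod 26.
Decoding fsbtg: f(5)→7·(5−10)≡17=r; s(18)→7·(18−10)≡4=e; b(1)→7·(1−10)≡15=p; t(19)→7·(19−10)≡11=l; g(6)→7·(6−10)≡24=y (all mod 26).

reply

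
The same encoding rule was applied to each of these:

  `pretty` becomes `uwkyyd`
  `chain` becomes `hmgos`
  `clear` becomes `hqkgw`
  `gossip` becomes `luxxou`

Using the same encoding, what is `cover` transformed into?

The shift depends on letter class: consonant p→u is +5, but vowel e→k is +6. Two shifts are in play — +6 for a/e/i/o/u, +5 for every other letter.
On cover: c(cons)+5=h, o(vowel)+6=u, v(cons)+5=a, e(vowel)+6=k, r(cons)+5=w.

huakw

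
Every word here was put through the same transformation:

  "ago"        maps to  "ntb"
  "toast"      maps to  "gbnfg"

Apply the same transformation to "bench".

orapu

Compare letters: a→n is +13, g→t is +13, o→b is +13 — a constant shift. This is a Caesar cipher with shift 13.
On bench: b+13=o, e+13=r, n+13=a, c+13=p, h+13=u.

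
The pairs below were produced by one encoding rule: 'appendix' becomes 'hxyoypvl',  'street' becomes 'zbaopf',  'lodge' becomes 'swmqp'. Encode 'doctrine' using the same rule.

In appendix: a→h is +7, p→x is +8, p→y is +9, e→o is +10 — the shift increases by 1 each position. Each letter shifts forward by (position + 7), i.e. 7, 8, 9, … — the shift grows by one for each successive letter.
On doctrine: d+7=k, o+8=w, c+9=l, t+10=d, r+11=c, i+12=u, n+13=a, e+14=s.

kwldcuas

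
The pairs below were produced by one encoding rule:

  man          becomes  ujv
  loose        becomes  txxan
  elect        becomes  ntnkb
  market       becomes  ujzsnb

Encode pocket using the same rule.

Vowels shift forward by 9 and consonants shift forward by 8.
Applying it to pocket: p(cons)+8=x, o(vowel)+9=x, c(cons)+8=k, k(cons)+8=s, e(vowel)+9=n, t(cons)+8=b.

xxksnb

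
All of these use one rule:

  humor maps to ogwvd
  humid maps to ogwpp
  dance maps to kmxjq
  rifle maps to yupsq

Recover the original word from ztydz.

shown

Shifts by position in humor: pos 0: h→o (+7), pos 1: u→g (+12), pos 2: m→w (+10), pos 3: o→v (+7), pos 4: r→d (+12) — repeating every 3. It's a Vigenère-style cipher with numeric key [7,12,10]: position i shifts by key[i mod 3].
Undoing it on ztydz: z−7=s, t−12=h, y−10=o, d−7=w, z−12=n.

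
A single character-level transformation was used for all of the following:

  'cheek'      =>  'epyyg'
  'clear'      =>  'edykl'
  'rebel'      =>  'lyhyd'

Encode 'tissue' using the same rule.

c(2)→e(4) and h(7)→p(15) fit y≡23x+10 (mod 26); the inverse of 23 mod 26 is 17. This is an affine cipher: with a=0,…,z=25, each position x becomes (23x+10) mod 26.
For tissue: t(19)→23·19+10≡5=f; i(8)→23·8+10≡12=m; s(18)→23·18+10≡8=i; s(18)→23·18+10≡8=i; u(20)→23·20+10≡2=c; e(4)→23·4+10≡24=y (all mod 26).

fmiicy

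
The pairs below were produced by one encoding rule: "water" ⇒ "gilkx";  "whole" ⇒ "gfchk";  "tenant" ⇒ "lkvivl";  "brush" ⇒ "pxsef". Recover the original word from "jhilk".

plate

w(22)→g(6) and a(0)→i(8) fit y≡7x+8 (mod 26); the inverse of 7 mod 26 is 15. Each letter's alphabet position (a=0..z=25) is mapped through 7·x+8 mod 26 — an affine cipher.
Undoing it on jhilk: j(9)→15·(9−8)≡15=p; h(7)→15·(7−8)≡11=l; i(8)→15·(8−8)≡0=a; l(11)→15·(11−8)≡19=t; k(10)→15·(10−8)≡4=e (all mod 26).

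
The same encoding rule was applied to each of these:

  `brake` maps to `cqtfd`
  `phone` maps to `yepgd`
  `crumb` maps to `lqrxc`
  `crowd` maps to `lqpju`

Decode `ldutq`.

cedar

b(1)→c(2) and r(17)→q(16) fit y≡9x+19 (mod 26); the inverse of 9 mod 26 is 3. Treating letters as 0–25, the rule is x ↦ 9x + 19 (mod 26).
Reversing it on ldutq: l(11)→3·(11−19)≡2=c; d(3)→3·(3−19)≡4=e; u(20)→3·(20−19)≡3=d; t(19)→3·(19−19)≡0=a; q(16)→3·(16−19)≡17=r (all mod 26).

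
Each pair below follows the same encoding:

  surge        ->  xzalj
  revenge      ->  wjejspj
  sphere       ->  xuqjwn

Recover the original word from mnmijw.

hidden

Shifts by position in surge: pos 0: s→x (+5), pos 1: u→z (+5), pos 2: r→a (+9), pos 3: g→l (+5), pos 4: e→j (+5) — repeating every 3. It's a Vigenère-style cipher with numeric key [5,5,9]: position i shifts by key[i mod 3].
Reversing it on mnmijw: m−5=h, n−5=i, m−9=d, i−5=d, j−5=e, w−9=n.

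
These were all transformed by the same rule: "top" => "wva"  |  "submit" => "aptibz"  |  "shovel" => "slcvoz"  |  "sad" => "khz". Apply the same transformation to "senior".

The output letters match the input read backwards, each shifted +7: top reversed is pot. Two steps: reverse the string, then apply a Caesar shift of +7.
Applying it to senior: reverse → roines; then shift: r+7=y, o+7=v, i+7=p, n+7=u, e+7=l, s+7=z.

yvpulz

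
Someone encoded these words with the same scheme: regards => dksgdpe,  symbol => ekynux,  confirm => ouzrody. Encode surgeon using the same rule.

eadskuz

The shift depends on letter class: consonant r→d is +12, but vowel e→k is +6. The rule splits by letter class: vowels +6, consonants +12.
Applying it to surgeon: s(cons)+12=e, u(vowel)+6=a, r(cons)+12=d, g(cons)+12=s, e(vowel)+6=k, o(vowel)+6=u, n(cons)+12=z.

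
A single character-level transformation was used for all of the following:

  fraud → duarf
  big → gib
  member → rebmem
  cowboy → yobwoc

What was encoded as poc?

cop

The output letters match the input read backwards: fraud reversed is duarf. It's just the letters in reverse order.
Decoding poc: then reverse → cop.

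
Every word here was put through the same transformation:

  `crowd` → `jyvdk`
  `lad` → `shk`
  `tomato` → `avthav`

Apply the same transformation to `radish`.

yhkpzo

Compare letters: c→j is +7, r→y is +7, o→v is +7 — a constant shift. Every letter moves 7 places later in the alphabet, wrapping around z→a.
On radish: r+7=y, a+7=h, d+7=k, i+7=p, s+7=z, h+7=o.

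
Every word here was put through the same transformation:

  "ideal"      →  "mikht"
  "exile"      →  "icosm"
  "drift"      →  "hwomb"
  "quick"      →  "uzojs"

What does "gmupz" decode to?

In ideal: i→m is +4, d→i is +5, e→k is +6, a→h is +7 — the shift increases by 1 each position. Each letter shifts forward by (position + 4), i.e. 4, 5, 6, … — the shift grows by one for each successive letter.
Decoding gmupz: g−4=c, m−5=h, u−6=o, p−7=i, z−8=r.

choir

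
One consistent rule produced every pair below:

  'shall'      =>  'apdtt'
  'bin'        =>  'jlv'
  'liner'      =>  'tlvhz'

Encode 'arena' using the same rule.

The shift depends on letter class: consonant s→a is +8, but vowel a→d is +3. Two shifts are in play — +3 for a/e/i/o/u, +8 for every other letter.
For arena: a(vowel)+3=d, r(cons)+8=z, e(vowel)+3=h, n(cons)+8=v, a(vowel)+3=d.

dzhvd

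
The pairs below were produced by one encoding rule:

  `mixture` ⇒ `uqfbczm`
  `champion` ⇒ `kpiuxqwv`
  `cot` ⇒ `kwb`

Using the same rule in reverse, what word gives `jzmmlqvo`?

breeding

Every letter moves 8 places later in the alphabet, wrapping around z→a.
Decoding jzmmlqvo: j−8=b, z−8=r, m−8=e, m−8=e, l−8=d, q−8=i, v−8=n, o−8=g.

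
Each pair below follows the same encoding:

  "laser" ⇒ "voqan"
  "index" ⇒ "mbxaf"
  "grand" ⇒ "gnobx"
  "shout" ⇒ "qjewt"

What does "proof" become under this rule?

l(11)→v(21) and a(0)→o(14) fit y≡3x+14 (mod 26); the inverse of 3 mod 26 is 9. Each letter's alphabet position (a=0..z=25) is mapped through 3·x+14 mod 26 — an affine cipher.
For proof: p(15)→3·15+14≡7=h; r(17)→3·17+14≡13=n; o(14)→3·14+14≡4=e; o(14)→3·14+14≡4=e; f(5)→3·5+14≡3=d (all mod 26).

hneed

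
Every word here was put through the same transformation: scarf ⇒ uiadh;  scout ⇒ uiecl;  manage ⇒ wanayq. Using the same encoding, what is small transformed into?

This is an affine cipher: with a=0,…,z=25, each position x becomes (17x+0) mod 26.
For small: s(18)→17·18+0≡20=u; m(12)→17·12+0≡22=w; a(0)→17·0+0≡0=a; l(11)→17·11+0≡5=f; l(11)→17·11+0≡5=f (all mod 26).

uwaff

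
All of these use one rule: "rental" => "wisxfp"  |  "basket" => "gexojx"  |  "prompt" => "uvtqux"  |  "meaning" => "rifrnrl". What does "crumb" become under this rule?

Shifts by position in rental: pos 0: r→w (+5), pos 1: e→i (+4), pos 2: n→s (+5), pos 3: t→x (+4) — repeating every 2. The shifts repeat in a cycle of length 2: positions 0,1,… shift by +5, +4, then the pattern repeats.
For crumb: c+5=h, r+4=v, u+5=z, m+4=q, b+5=g.

hvzqg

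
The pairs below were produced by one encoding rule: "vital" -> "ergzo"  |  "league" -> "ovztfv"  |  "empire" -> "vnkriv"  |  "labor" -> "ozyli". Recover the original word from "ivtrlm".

region

v(21)→e(4) and i(8)→r(17) fit y≡25x+25 (mod 26); the inverse of 25 mod 26 is 25. Each letter's alphabet position (a=0..z=25) is mapped through 25·x+25 mod 26 — an affine cipher.
Decoding ivtrlm: i(8)→25·(8−25)≡17=r; v(21)→25·(21−25)≡4=e; t(19)→25·(19−25)≡6=g; r(17)→25·(17−25)≡8=i; l(11)→25·(11−25)≡14=o; m(12)→25·(12−25)≡13=n (all mod 26).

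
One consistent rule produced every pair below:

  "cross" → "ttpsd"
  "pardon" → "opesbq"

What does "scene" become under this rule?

fofdt

The output letters match the input read backwards, each shifted +1: cross reversed is ssorc. The word is reversed, then every letter is shifted forward by 1.
For scene: reverse → enecs; then shift: e+1=f, n+1=o, e+1=f, c+1=d, s+1=t.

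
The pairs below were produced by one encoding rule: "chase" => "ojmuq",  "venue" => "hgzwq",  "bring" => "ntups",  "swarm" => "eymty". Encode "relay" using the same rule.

The shifts repeat in a cycle of length 2: positions 0,1,… shift by +12, +2, then the pattern repeats.
Applying it to relay: r+12=d, e+2=g, l+12=x, a+2=c, y+12=k.

dgxck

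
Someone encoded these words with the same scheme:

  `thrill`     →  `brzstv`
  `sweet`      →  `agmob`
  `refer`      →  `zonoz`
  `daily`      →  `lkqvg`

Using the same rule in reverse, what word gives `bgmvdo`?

Shifts by position in thrill: pos 0: t→b (+8), pos 1: h→r (+10), pos 2: r→z (+8), pos 3: i→s (+10) — repeating every 2. The shifts repeat in a cycle of length 2: positions 0,1,… shift by +8, +10, then the pattern repeats.
Reversing it on bgmvdo: b−8=t, g−10=w, m−8=e, v−10=l, d−8=v, o−10=e.

twelve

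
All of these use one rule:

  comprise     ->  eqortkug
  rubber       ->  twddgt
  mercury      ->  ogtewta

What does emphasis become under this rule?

It's a constant shift of +2 (ROT2).
Applying it to emphasis: e+2=g, m+2=o, p+2=r, h+2=j, a+2=c, s+2=u, i+2=k, s+2=u.

gorjcuku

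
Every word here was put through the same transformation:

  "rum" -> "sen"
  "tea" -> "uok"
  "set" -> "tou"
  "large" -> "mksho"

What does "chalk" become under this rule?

dikml

The shift depends on letter class: consonant r→s is +1, but vowel u→e is +10. The rule splits by letter class: vowels +10, consonants +1.
On chalk: c(cons)+1=d, h(cons)+1=i, a(vowel)+10=k, l(cons)+1=m, k(cons)+1=l.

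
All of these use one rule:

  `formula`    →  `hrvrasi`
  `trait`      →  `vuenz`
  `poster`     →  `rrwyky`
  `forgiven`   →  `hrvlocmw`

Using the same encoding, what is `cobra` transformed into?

erfwg

In formula: f→h is +2, o→r is +3, r→v is +4, m→r is +5 — the shift increases by 1 each position. Each letter shifts forward by (position + 2), i.e. 2, 3, 4, … — the shift grows by one for each successive letter.
On cobra: c+2=e, o+3=r, b+4=f, r+5=w, a+6=g.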